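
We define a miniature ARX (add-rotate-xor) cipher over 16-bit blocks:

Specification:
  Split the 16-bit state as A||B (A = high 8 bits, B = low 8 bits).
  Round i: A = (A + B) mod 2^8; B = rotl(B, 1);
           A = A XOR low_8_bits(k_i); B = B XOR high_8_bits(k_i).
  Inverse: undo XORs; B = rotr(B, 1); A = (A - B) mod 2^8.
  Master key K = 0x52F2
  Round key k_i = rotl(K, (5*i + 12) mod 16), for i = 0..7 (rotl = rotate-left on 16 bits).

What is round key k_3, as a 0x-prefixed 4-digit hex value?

K = 0x52F2
k_0 = rotl(K, (5*0+12) mod 16) = rotl(K, 12) = 0x252F
k_1 = rotl(K, (5*1+12) mod 16) = rotl(K, 1) = 0xA5E4
k_2 = rotl(K, (5*2+12) mod 16) = rotl(K, 6) = 0xBC94
k_3 = rotl(K, (5*3+12) mod 16) = rotl(K, 11) = 0x9297

0x9297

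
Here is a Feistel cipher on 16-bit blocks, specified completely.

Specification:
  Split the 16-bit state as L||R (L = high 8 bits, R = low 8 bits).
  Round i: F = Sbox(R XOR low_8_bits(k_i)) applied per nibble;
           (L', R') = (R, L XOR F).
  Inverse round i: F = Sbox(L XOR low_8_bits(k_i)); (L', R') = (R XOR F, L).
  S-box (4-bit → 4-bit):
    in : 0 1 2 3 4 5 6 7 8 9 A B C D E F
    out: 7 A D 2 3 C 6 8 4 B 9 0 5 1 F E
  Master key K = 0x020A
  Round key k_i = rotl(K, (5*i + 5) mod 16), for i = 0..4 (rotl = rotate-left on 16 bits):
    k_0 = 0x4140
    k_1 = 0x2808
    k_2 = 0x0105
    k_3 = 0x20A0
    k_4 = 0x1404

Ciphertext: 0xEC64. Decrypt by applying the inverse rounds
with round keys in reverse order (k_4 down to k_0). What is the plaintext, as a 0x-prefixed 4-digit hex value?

0xDD93

s_0 = ciphertext = 0xEC64
s_1 = InvRound(s_0, k_4) = 0x90EC
s_2 = InvRound(s_1, k_3) = 0xCB90
s_3 = InvRound(s_2, k_2) = 0xCFCB
s_4 = InvRound(s_3, k_1) = 0x93CF
s_5 = InvRound(s_4, k_0) = 0xDD93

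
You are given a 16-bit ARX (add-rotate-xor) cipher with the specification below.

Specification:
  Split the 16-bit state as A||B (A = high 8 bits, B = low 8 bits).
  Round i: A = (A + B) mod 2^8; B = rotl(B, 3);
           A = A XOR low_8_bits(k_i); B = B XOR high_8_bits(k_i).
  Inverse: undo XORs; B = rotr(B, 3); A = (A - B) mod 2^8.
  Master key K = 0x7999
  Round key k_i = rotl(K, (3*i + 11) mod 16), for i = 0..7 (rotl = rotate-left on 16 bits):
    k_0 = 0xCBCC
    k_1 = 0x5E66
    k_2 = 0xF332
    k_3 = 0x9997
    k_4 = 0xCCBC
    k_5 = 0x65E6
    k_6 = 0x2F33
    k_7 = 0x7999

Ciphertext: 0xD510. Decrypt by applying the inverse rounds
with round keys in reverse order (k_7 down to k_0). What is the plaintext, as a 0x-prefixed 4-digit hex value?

s_0 = ciphertext = 0xD510
s_1 = InvRound(s_0, k_7) = 0x1F2D
s_2 = InvRound(s_1, k_6) = 0xEC40
s_3 = InvRound(s_2, k_5) = 0x66A4
s_4 = InvRound(s_3, k_4) = 0xCD0D
s_5 = InvRound(s_4, k_3) = 0xC892
s_6 = InvRound(s_5, k_2) = 0xCE2C
s_7 = InvRound(s_6, k_1) = 0x5A4E
s_8 = InvRound(s_7, k_0) = 0xE6B0

0xE6B0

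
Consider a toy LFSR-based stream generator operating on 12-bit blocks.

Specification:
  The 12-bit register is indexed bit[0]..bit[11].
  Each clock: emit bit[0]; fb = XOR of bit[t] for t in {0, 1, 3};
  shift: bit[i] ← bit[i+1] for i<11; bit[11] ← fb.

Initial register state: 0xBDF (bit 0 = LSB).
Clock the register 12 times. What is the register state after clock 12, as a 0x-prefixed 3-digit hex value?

0x14B

reg_0 = 0xBDF
clock 1: out=1, reg = 0xDEF
clock 2: out=1, reg = 0xEF7
clock 3: out=1, reg = 0x77B
clock 4: out=1, reg = 0xBBD
clock 5: out=1, reg = 0x5DE
clock 6: out=0, reg = 0x2EF
clock 7: out=1, reg = 0x977
clock 8: out=1, reg = 0x4BB
clock 9: out=1, reg = 0xA5D
clock 10: out=1, reg = 0x52E
clock 11: out=0, reg = 0x297
clock 12: out=1, reg = 0x14B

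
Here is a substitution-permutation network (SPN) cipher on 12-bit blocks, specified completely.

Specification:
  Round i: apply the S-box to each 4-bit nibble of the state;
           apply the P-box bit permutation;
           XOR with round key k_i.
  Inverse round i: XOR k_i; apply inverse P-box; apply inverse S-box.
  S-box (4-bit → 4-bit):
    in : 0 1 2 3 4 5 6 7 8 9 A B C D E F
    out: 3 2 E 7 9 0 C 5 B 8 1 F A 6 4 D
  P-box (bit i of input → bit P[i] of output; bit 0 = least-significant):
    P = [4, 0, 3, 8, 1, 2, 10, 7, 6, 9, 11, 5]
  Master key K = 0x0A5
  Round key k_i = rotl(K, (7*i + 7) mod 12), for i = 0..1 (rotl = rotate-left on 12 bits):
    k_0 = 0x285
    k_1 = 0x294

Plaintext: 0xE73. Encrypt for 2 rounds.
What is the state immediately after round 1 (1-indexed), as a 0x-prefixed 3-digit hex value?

0xE9E

s_0 = plaintext = 0xE73
s_1 = Round(s_0, k_0) = 0xE9E
s_2 = Round(s_1, k_1) = 0xA1C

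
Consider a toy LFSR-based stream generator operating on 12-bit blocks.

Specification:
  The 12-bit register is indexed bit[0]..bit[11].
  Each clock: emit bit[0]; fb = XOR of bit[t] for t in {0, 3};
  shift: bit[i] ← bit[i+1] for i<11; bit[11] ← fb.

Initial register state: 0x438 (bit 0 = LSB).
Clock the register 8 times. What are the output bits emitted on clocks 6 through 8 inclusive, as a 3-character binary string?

100

reg_0 = 0x438
clock 1: out=0, reg = 0xA1C
clock 2: out=0, reg = 0xD0E
clock 3: out=0, reg = 0xE87
clock 4: out=1, reg = 0xF43
clock 5: out=1, reg = 0xFA1
clock 6: out=1, reg = 0xFD0
clock 7: out=0, reg = 0x7E8
clock 8: out=0, reg = 0xBF4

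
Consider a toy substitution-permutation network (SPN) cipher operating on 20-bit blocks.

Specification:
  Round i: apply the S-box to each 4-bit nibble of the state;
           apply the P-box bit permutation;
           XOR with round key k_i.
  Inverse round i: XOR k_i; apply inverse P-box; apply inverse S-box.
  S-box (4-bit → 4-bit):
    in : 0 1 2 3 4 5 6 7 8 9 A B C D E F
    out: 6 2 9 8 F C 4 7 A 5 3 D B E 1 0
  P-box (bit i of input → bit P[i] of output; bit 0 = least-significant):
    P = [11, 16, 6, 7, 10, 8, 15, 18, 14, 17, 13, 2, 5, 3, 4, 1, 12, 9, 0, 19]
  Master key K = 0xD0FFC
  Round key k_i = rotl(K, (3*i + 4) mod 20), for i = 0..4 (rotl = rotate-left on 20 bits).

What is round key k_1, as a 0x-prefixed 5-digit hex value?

K = 0xD0FFC
k_0 = rotl(K, (3*0+4) mod 20) = rotl(K, 4) = 0x0FFCD
k_1 = rotl(K, (3*1+4) mod 20) = rotl(K, 7) = 0x7FE68

0x7FE68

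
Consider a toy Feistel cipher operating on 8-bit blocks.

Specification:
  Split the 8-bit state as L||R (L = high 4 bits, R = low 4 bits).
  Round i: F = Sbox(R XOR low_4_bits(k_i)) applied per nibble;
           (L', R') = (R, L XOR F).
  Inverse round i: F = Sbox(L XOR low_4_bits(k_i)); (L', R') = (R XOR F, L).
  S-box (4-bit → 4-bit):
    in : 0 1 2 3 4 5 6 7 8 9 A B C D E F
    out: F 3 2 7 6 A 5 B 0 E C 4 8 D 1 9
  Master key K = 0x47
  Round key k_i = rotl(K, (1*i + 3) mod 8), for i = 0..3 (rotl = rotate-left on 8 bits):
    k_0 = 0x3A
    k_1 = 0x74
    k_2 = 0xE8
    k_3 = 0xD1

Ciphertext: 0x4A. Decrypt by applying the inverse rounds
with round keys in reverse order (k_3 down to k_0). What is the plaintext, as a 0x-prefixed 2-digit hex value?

s_0 = ciphertext = 0x4A
s_1 = InvRound(s_0, k_3) = 0x04
s_2 = InvRound(s_1, k_2) = 0x40
s_3 = InvRound(s_2, k_1) = 0xF4
s_4 = InvRound(s_3, k_0) = 0xEF

0xEF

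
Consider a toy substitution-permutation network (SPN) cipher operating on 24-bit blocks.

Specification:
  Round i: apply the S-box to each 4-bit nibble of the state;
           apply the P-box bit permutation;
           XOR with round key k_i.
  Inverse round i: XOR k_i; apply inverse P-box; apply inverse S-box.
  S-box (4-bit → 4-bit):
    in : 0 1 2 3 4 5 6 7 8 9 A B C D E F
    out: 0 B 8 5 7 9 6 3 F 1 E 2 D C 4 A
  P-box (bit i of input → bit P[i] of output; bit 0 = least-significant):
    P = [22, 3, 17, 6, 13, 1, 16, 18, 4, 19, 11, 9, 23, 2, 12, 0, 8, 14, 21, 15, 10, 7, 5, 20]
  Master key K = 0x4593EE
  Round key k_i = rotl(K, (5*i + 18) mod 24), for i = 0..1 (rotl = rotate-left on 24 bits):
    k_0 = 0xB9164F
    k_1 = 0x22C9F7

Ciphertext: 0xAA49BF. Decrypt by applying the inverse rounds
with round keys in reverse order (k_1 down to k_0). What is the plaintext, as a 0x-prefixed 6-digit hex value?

s_0 = ciphertext = 0xAA49BF
s_1 = InvRound(s_0, k_1) = 0x029B0F
s_2 = InvRound(s_1, k_0) = 0x5C96ED

0x5C96ED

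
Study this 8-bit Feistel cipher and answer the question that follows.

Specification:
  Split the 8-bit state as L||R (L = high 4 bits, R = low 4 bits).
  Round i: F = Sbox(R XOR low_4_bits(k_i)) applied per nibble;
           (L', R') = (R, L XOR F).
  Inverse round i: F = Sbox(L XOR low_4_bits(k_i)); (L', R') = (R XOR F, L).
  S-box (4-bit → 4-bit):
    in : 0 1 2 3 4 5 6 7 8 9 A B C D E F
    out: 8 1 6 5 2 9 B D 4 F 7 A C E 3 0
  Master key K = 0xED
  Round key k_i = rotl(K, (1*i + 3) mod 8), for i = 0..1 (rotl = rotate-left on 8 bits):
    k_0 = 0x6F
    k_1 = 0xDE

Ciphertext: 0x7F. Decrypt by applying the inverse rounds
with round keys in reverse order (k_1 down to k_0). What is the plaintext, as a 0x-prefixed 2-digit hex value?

0x70

s_0 = ciphertext = 0x7F
s_1 = InvRound(s_0, k_1) = 0x07
s_2 = InvRound(s_1, k_0) = 0x70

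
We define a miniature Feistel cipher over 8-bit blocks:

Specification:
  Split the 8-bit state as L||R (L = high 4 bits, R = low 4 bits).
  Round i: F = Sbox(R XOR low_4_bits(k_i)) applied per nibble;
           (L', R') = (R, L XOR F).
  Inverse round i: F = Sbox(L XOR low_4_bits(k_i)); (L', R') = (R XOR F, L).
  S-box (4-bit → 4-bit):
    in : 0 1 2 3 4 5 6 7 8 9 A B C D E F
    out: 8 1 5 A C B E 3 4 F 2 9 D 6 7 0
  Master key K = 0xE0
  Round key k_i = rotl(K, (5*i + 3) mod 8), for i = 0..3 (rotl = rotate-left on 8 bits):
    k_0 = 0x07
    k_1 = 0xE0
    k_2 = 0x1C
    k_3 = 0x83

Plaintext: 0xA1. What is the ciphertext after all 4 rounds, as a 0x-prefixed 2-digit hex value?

s_0 = plaintext = 0xA1
s_1 = Round(s_0, k_0) = 0x14
s_2 = Round(s_1, k_1) = 0x4D
s_3 = Round(s_2, k_2) = 0xD5
s_4 = Round(s_3, k_3) = 0x53

0x53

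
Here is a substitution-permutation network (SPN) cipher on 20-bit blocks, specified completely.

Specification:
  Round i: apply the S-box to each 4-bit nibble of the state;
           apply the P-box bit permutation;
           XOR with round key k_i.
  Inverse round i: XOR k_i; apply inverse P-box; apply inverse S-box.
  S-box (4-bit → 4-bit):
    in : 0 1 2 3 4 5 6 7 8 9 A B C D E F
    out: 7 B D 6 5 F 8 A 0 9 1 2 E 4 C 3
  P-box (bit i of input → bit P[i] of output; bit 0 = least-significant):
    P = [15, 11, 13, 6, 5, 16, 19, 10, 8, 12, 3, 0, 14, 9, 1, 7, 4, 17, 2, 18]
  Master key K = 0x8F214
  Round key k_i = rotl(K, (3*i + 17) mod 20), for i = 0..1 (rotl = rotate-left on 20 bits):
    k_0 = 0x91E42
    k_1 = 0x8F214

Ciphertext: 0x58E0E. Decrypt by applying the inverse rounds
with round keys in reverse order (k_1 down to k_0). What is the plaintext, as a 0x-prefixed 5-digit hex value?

s_0 = ciphertext = 0x58E0E
s_1 = InvRound(s_0, k_1) = 0x943C3
s_2 = InvRound(s_1, k_0) = 0x8916B

0x8916B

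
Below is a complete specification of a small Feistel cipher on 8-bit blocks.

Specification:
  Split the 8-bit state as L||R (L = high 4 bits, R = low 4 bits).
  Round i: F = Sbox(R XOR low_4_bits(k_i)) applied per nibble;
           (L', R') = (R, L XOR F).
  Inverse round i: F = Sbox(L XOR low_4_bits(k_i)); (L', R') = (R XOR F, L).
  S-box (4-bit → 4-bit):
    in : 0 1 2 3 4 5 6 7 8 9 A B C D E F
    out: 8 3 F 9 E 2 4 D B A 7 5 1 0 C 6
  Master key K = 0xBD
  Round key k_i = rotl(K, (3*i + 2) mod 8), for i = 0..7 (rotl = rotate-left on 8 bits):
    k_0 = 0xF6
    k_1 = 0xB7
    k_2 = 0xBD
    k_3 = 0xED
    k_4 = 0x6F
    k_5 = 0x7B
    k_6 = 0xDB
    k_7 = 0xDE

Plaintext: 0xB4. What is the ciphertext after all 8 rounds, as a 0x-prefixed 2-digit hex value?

0xAE

s_0 = plaintext = 0xB4
s_1 = Round(s_0, k_0) = 0x44
s_2 = Round(s_1, k_1) = 0x4D
s_3 = Round(s_2, k_2) = 0xDC
s_4 = Round(s_3, k_3) = 0xCE
s_5 = Round(s_4, k_4) = 0xEF
s_6 = Round(s_5, k_5) = 0xF0
s_7 = Round(s_6, k_6) = 0x0A
s_8 = Round(s_7, k_7) = 0xAE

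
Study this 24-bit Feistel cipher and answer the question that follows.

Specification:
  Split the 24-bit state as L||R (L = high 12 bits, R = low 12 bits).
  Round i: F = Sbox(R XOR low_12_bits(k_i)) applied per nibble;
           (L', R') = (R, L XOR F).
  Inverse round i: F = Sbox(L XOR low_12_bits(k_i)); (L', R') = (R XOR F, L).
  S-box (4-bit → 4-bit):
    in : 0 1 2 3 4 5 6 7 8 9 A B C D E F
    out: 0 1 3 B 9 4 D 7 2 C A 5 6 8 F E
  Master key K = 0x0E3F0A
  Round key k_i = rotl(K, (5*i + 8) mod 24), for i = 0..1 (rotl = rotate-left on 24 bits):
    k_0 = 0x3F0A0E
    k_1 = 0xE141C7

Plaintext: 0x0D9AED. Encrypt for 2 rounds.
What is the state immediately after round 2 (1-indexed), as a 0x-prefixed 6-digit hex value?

s_0 = plaintext = 0x0D9AED
s_1 = Round(s_0, k_0) = 0xAED022
s_2 = Round(s_1, k_1) = 0x022B19

0x022B19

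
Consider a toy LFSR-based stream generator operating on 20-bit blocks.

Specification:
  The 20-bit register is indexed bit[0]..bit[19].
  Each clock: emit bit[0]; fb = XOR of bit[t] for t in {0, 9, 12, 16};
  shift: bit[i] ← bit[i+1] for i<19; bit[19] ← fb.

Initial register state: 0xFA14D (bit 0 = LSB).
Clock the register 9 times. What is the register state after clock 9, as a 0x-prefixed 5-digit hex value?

0x747D0

reg_0 = 0xFA14D
clock 1: out=1, reg = 0x7D0A6
clock 2: out=0, reg = 0x3E853
clock 3: out=1, reg = 0x1F429
clock 4: out=1, reg = 0x8FA14
clock 5: out=0, reg = 0x47D0A
clock 6: out=0, reg = 0xA3E85
clock 7: out=1, reg = 0xD1F42
clock 8: out=0, reg = 0xE8FA1
clock 9: out=1, reg = 0x747D0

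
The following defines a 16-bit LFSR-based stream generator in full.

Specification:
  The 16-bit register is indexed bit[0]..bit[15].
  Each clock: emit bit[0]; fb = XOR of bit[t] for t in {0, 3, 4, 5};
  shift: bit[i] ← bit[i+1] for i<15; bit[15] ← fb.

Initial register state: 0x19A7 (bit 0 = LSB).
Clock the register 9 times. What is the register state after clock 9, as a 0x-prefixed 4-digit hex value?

0xE20C

reg_0 = 0x19A7
clock 1: out=1, reg = 0x0CD3
clock 2: out=1, reg = 0x0669
clock 3: out=1, reg = 0x8334
clock 4: out=0, reg = 0x419A
clock 5: out=0, reg = 0x20CD
clock 6: out=1, reg = 0x1066
clock 7: out=0, reg = 0x8833
clock 8: out=1, reg = 0xC419
clock 9: out=1, reg = 0xE20C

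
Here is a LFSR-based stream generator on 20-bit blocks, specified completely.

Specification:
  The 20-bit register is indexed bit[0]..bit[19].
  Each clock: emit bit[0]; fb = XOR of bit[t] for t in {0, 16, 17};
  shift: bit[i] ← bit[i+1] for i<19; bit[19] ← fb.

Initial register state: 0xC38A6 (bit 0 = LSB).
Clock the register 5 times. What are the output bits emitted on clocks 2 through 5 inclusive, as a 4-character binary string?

1100

reg_0 = 0xC38A6
clock 1: out=0, reg = 0x61C53
clock 2: out=1, reg = 0x30E29
clock 3: out=1, reg = 0x98714
clock 4: out=0, reg = 0xCC38A
clock 5: out=0, reg = 0x661C5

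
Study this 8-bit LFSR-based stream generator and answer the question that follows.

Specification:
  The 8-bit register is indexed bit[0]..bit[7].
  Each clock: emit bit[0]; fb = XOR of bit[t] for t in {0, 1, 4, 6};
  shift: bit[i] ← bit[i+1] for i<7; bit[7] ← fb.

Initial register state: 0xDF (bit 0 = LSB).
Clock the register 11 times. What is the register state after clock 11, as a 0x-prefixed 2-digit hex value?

reg_0 = 0xDF
clock 1: out=1, reg = 0x6F
clock 2: out=1, reg = 0xB7
clock 3: out=1, reg = 0xDB
clock 4: out=1, reg = 0x6D
clock 5: out=1, reg = 0x36
clock 6: out=0, reg = 0x1B
clock 7: out=1, reg = 0x8D
clock 8: out=1, reg = 0xC6
clock 9: out=0, reg = 0x63
clock 10: out=1, reg = 0xB1
clock 11: out=1, reg = 0x58

0x58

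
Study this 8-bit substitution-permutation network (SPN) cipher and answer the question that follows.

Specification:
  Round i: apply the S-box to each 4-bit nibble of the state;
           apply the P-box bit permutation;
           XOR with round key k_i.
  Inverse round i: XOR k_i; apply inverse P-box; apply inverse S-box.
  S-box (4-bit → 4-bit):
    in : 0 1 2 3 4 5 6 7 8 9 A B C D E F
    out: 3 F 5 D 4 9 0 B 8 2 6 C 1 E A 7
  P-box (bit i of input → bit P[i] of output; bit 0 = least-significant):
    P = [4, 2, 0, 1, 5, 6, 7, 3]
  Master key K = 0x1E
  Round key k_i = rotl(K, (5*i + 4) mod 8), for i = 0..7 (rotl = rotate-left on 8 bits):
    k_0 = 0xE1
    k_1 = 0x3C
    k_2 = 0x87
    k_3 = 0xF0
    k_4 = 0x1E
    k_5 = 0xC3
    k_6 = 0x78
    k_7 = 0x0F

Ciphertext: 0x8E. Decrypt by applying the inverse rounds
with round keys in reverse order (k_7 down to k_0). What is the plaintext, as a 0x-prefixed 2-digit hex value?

s_0 = ciphertext = 0x8E
s_1 = InvRound(s_0, k_7) = 0x44
s_2 = InvRound(s_1, k_6) = 0x50
s_3 = InvRound(s_2, k_5) = 0x43
s_4 = InvRound(s_3, k_4) = 0xEF
s_5 = InvRound(s_4, k_3) = 0x81
s_6 = InvRound(s_5, k_2) = 0x6E
s_7 = InvRound(s_6, k_1) = 0x95
s_8 = InvRound(s_7, k_0) = 0x00

0x00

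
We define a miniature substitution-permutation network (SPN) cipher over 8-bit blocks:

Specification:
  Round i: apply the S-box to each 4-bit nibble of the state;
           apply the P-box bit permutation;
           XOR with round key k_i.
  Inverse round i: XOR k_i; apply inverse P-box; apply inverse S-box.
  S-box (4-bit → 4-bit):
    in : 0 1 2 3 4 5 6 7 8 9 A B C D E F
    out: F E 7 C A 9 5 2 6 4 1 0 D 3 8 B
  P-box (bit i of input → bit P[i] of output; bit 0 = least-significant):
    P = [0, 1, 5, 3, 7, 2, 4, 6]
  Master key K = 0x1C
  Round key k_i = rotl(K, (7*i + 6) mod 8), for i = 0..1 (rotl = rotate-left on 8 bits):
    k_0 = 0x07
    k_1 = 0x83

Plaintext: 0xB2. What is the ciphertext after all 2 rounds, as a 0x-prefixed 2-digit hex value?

0x1D

s_0 = plaintext = 0xB2
s_1 = Round(s_0, k_0) = 0x24
s_2 = Round(s_1, k_1) = 0x1D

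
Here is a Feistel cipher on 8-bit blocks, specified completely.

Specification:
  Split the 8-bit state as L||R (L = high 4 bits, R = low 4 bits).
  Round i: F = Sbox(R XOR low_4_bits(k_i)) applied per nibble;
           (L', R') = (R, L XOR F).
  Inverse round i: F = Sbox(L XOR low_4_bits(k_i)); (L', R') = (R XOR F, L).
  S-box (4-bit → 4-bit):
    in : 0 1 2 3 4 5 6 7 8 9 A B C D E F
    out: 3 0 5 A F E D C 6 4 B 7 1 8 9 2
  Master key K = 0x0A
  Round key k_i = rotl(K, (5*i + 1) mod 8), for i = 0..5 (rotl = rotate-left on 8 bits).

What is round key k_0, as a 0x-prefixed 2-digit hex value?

K = 0x0A
k_0 = rotl(K, (5*0+1) mod 8) = rotl(K, 1) = 0x14

0x14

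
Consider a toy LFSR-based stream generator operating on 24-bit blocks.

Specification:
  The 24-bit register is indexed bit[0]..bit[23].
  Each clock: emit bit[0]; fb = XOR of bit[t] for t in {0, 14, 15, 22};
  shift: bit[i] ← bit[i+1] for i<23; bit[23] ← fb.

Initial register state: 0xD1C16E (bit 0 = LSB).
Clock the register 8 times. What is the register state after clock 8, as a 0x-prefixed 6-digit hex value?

0x7DD1C1

reg_0 = 0xD1C16E
clock 1: out=0, reg = 0xE8E0B7
clock 2: out=1, reg = 0x74705B
clock 3: out=1, reg = 0xBA382D
clock 4: out=1, reg = 0xDD1C16
clock 5: out=0, reg = 0xEE8E0B
clock 6: out=1, reg = 0xF74705
clock 7: out=1, reg = 0xFBA382
clock 8: out=0, reg = 0x7DD1C1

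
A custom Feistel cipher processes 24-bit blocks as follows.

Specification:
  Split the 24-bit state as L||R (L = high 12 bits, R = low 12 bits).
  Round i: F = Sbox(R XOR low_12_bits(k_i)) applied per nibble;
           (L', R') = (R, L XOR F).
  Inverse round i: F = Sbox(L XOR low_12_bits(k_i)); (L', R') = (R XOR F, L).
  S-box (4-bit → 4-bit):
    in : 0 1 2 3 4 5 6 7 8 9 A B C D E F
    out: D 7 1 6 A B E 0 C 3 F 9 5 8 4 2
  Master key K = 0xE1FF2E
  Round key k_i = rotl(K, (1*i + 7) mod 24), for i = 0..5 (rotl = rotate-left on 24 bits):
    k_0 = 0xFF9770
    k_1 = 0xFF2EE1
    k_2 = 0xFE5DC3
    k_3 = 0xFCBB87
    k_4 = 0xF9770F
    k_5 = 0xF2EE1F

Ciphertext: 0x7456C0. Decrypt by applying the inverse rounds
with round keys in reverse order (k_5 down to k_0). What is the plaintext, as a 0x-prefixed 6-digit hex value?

0xC77665

s_0 = ciphertext = 0x7456C0
s_1 = InvRound(s_0, k_5) = 0x57F745
s_2 = InvRound(s_1, k_4) = 0x64857F
s_3 = InvRound(s_2, k_3) = 0xD2D648
s_4 = InvRound(s_3, k_2) = 0xB0CD2D
s_5 = InvRound(s_4, k_1) = 0x665B0C
s_6 = InvRound(s_5, k_0) = 0xC77665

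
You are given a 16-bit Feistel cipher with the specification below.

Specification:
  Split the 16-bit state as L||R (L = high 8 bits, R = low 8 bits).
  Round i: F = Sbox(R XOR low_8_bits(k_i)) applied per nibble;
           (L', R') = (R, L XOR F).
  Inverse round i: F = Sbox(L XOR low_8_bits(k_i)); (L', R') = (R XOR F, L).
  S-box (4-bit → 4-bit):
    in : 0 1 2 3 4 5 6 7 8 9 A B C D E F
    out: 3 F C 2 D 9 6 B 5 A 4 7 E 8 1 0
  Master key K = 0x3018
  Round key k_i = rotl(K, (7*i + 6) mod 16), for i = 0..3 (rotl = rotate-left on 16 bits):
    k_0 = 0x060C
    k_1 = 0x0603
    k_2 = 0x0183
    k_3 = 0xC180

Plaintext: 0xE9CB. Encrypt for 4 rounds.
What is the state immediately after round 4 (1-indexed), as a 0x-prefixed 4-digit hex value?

s_0 = plaintext = 0xE9CB
s_1 = Round(s_0, k_0) = 0xCB02
s_2 = Round(s_1, k_1) = 0x02F4
s_3 = Round(s_2, k_2) = 0xF4B9
s_4 = Round(s_3, k_3) = 0xB9DE

0xB9DE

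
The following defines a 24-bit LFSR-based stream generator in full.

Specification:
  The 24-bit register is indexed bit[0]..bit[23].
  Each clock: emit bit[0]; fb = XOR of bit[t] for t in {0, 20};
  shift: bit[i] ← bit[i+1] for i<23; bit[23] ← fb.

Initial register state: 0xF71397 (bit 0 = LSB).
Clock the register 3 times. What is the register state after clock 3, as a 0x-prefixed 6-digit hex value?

reg_0 = 0xF71397
clock 1: out=1, reg = 0x7B89CB
clock 2: out=1, reg = 0x3DC4E5
clock 3: out=1, reg = 0x1EE272

0x1EE272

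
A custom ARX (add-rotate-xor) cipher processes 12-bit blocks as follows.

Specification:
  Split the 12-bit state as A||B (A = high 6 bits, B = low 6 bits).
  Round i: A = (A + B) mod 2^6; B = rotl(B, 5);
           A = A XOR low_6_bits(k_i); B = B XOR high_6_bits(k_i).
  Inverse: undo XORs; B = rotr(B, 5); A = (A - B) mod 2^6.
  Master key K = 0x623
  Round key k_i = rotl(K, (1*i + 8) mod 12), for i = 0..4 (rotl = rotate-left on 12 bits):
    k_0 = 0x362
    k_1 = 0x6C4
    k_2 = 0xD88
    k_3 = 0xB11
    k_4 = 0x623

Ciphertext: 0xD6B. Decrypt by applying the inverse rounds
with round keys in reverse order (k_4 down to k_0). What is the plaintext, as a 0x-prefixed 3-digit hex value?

s_0 = ciphertext = 0xD6B
s_1 = InvRound(s_0, k_4) = 0xBE7
s_2 = InvRound(s_1, k_3) = 0xA16
s_3 = InvRound(s_2, k_2) = 0x7C1
s_4 = InvRound(s_3, k_1) = 0x9F4
s_5 = InvRound(s_4, k_0) = 0x4B3

0x4B3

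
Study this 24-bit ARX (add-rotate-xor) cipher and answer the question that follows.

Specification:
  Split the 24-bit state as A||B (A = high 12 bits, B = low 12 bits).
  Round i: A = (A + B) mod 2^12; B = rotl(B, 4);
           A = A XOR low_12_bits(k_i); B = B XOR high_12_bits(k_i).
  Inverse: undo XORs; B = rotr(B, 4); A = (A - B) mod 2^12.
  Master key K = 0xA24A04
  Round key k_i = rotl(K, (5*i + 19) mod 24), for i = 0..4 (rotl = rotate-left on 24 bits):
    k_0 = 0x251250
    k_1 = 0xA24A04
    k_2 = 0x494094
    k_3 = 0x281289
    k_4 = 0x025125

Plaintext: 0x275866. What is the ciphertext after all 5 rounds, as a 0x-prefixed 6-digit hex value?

s_0 = plaintext = 0x275866
s_1 = Round(s_0, k_0) = 0x88B439
s_2 = Round(s_1, k_1) = 0x6C09B0
s_3 = Round(s_2, k_2) = 0x0E4F9D
s_4 = Round(s_3, k_3) = 0x208B5E
s_5 = Round(s_4, k_4) = 0xC435CE

0xC435CE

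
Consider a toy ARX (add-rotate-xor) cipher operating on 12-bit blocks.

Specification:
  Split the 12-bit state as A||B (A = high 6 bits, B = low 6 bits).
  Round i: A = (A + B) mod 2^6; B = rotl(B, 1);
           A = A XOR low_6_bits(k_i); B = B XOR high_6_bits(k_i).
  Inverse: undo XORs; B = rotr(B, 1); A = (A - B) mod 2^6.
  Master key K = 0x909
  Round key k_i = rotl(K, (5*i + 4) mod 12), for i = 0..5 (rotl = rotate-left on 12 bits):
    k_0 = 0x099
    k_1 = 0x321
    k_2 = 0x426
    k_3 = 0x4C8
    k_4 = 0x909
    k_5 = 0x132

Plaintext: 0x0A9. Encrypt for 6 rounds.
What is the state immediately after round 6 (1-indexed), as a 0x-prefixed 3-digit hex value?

s_0 = plaintext = 0x0A9
s_1 = Round(s_0, k_0) = 0xC91
s_2 = Round(s_1, k_1) = 0x8AE
s_3 = Round(s_2, k_2) = 0xD8D
s_4 = Round(s_3, k_3) = 0x2C9
s_5 = Round(s_4, k_4) = 0x776
s_6 = Round(s_5, k_5) = 0x869

0x869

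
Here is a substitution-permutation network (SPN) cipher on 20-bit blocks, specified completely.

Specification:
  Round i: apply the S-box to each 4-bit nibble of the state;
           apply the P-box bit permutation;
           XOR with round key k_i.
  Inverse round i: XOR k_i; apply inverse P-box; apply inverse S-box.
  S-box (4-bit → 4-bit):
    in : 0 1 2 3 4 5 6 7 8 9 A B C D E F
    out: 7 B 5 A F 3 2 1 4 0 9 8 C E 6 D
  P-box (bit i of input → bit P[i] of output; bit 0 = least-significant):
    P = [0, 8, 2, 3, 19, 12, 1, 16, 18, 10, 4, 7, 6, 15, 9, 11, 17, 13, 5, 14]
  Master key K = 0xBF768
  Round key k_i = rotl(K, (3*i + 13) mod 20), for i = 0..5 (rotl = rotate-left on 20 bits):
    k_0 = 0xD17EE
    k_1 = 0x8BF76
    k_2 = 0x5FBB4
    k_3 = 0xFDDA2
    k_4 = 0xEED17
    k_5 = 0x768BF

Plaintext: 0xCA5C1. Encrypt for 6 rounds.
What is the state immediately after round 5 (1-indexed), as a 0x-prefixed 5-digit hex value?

s_0 = plaintext = 0xCA5C1
s_1 = Round(s_0, k_0) = 0x85A85
s_2 = Round(s_1, k_1) = 0xC3E95
s_3 = Round(s_2, k_2) = 0x53685
s_4 = Round(s_3, k_3) = 0xD70A1
s_5 = Round(s_4, k_4) = 0x3886E
s_6 = Round(s_5, k_5) = 0x71BAB

0x3886E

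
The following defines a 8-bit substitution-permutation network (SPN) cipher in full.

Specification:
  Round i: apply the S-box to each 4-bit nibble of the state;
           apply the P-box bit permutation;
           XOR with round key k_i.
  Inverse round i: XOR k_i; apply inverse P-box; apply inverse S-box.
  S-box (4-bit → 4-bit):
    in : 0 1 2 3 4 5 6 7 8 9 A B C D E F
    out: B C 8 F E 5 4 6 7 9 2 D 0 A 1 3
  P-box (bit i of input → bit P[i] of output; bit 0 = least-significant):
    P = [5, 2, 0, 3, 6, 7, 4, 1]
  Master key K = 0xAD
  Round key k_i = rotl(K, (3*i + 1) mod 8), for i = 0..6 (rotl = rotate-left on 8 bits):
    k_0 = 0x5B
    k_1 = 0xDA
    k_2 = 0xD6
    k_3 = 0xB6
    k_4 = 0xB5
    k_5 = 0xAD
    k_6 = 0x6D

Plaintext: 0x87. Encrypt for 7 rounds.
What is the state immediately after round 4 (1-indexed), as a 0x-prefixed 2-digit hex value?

0x18

s_0 = plaintext = 0x87
s_1 = Round(s_0, k_0) = 0x8E
s_2 = Round(s_1, k_1) = 0x2A
s_3 = Round(s_2, k_2) = 0xD0
s_4 = Round(s_3, k_3) = 0x18
s_5 = Round(s_4, k_4) = 0x82
s_6 = Round(s_5, k_5) = 0x75
s_7 = Round(s_6, k_6) = 0xDC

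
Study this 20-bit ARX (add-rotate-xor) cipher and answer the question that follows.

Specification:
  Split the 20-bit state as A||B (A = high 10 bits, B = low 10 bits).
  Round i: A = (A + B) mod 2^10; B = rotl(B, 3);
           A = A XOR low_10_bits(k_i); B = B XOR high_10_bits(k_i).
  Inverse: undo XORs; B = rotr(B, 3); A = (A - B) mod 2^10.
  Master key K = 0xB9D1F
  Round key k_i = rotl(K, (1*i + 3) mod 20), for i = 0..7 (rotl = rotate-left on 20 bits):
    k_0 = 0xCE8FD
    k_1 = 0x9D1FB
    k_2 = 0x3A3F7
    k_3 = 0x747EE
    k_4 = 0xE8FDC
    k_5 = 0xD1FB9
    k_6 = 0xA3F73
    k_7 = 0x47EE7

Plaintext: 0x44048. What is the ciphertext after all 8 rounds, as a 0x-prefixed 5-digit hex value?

s_0 = plaintext = 0x44048
s_1 = Round(s_0, k_0) = 0x6957A
s_2 = Round(s_1, k_1) = 0xB91A6
s_3 = Round(s_2, k_2) = 0xDF5DB
s_4 = Round(s_3, k_3) = 0xADB0A
s_5 = Round(s_4, k_4) = 0x873F5
s_6 = Round(s_5, k_5) = 0x6A0E8
s_7 = Round(s_6, k_6) = 0x78DCE
s_8 = Round(s_7, k_7) = 0x55B6C

0x55B6C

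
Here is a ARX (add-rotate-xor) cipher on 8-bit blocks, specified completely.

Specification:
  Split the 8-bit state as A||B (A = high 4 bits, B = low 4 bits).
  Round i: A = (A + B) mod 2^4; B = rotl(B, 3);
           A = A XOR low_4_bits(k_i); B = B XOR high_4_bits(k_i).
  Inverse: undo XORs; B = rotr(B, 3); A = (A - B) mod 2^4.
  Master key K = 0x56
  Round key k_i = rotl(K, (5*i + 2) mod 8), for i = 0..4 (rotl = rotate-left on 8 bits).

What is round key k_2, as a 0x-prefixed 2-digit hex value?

0x65

K = 0x56
k_0 = rotl(K, (5*0+2) mod 8) = rotl(K, 2) = 0x59
k_1 = rotl(K, (5*1+2) mod 8) = rotl(K, 7) = 0x2B
k_2 = rotl(K, (5*2+2) mod 8) = rotl(K, 4) = 0x65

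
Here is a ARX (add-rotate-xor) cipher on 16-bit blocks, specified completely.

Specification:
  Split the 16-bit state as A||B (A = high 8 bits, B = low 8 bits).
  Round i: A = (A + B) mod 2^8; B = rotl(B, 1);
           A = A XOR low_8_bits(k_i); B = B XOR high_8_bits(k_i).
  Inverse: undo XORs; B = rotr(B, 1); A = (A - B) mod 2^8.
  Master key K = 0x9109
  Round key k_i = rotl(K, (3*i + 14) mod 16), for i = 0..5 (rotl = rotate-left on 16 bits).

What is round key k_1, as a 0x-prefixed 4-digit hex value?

0x2213

K = 0x9109
k_0 = rotl(K, (3*0+14) mod 16) = rotl(K, 14) = 0x6442
k_1 = rotl(K, (3*1+14) mod 16) = rotl(K, 1) = 0x2213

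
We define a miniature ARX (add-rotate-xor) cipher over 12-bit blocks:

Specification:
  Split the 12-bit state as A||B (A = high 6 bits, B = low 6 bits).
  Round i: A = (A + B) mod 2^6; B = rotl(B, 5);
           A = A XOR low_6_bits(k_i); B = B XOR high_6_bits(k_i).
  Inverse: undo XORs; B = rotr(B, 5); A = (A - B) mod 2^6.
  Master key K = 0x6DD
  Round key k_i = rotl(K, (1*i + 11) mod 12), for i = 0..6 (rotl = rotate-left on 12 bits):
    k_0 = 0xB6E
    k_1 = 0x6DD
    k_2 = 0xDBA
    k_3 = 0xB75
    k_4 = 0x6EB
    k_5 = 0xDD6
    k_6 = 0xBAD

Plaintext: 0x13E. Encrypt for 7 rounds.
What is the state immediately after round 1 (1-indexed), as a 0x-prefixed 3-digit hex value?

0xB32

s_0 = plaintext = 0x13E
s_1 = Round(s_0, k_0) = 0xB32
s_2 = Round(s_1, k_1) = 0x0C2
s_3 = Round(s_2, k_2) = 0xFF7
s_4 = Round(s_3, k_3) = 0x0D6
s_5 = Round(s_4, k_4) = 0xC90
s_6 = Round(s_5, k_5) = 0x53F
s_7 = Round(s_6, k_6) = 0xF91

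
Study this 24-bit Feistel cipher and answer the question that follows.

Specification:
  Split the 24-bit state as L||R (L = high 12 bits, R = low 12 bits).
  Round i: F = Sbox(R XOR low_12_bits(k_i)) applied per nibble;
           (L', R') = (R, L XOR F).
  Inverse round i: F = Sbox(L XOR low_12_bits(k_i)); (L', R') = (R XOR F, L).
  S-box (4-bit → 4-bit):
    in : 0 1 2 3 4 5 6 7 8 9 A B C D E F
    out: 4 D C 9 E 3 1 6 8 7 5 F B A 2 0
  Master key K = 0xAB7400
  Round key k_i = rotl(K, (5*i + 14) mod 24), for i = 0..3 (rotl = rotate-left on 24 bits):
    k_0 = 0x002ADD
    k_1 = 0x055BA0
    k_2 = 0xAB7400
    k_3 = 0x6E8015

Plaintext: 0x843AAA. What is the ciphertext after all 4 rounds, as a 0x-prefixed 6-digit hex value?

0x4E222F

s_0 = plaintext = 0x843AAA
s_1 = Round(s_0, k_0) = 0xAAAC25
s_2 = Round(s_1, k_1) = 0xC25C29
s_3 = Round(s_2, k_2) = 0xC294E2
s_4 = Round(s_3, k_3) = 0x4E222F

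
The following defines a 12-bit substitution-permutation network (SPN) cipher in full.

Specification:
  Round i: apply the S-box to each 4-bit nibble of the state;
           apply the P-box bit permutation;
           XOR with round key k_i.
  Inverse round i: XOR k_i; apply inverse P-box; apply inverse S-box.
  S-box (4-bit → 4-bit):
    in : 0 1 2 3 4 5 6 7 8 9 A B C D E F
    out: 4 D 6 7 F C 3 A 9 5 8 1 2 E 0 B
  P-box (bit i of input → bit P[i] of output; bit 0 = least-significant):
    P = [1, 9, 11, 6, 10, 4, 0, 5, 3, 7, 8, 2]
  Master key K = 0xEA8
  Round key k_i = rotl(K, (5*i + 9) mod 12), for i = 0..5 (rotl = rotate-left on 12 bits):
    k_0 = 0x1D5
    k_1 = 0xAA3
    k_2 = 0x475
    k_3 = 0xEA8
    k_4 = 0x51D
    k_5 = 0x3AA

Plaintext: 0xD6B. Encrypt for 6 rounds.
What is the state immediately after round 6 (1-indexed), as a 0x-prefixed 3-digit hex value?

s_0 = plaintext = 0xD6B
s_1 = Round(s_0, k_0) = 0x443
s_2 = Round(s_1, k_1) = 0x51C
s_3 = Round(s_2, k_2) = 0x350
s_4 = Round(s_3, k_3) = 0x701
s_5 = Round(s_4, k_4) = 0xDDA
s_6 = Round(s_5, k_5) = 0x25F

0x25F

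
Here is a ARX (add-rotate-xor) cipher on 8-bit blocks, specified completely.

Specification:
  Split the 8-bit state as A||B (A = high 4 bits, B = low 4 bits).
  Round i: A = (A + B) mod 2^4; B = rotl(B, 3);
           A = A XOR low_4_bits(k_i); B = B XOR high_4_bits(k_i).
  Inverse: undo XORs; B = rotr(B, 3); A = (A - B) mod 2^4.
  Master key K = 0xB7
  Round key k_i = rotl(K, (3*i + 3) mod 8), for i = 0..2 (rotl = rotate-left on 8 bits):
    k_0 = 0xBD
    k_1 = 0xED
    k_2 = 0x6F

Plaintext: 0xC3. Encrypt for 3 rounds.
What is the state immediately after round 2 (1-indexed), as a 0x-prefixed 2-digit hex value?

s_0 = plaintext = 0xC3
s_1 = Round(s_0, k_0) = 0x22
s_2 = Round(s_1, k_1) = 0x9F
s_3 = Round(s_2, k_2) = 0x79

0x9F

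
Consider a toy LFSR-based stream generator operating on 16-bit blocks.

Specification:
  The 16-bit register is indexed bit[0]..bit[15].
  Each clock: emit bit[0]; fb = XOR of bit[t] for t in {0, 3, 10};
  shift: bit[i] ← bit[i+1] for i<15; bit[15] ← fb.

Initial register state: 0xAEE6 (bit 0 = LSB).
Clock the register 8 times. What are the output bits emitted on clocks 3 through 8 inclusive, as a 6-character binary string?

reg_0 = 0xAEE6
clock 1: out=0, reg = 0xD773
clock 2: out=1, reg = 0x6BB9
clock 3: out=1, reg = 0x35DC
clock 4: out=0, reg = 0x1AEE
clock 5: out=0, reg = 0x8D77
clock 6: out=1, reg = 0x46BB
clock 7: out=1, reg = 0xA35D
clock 8: out=1, reg = 0x51AE

100111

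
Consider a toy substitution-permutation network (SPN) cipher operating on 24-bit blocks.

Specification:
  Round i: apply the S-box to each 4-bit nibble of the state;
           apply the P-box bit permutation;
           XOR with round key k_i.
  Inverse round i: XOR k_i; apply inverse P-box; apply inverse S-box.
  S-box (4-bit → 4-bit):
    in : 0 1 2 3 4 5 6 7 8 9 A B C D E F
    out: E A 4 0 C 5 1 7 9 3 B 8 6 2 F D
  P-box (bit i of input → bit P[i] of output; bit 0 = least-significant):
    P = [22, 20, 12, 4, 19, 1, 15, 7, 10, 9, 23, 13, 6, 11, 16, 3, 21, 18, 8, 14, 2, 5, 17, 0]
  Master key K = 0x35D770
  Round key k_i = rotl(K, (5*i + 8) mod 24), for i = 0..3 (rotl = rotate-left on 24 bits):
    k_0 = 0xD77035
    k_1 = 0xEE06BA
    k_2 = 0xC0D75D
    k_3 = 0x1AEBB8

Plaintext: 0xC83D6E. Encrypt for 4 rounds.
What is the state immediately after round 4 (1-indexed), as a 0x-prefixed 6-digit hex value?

s_0 = plaintext = 0xC83D6E
s_1 = Round(s_0, k_0) = 0xAD2205
s_2 = Round(s_1, k_1) = 0x2B961D
s_3 = Round(s_2, k_2) = 0xD29B9F
s_4 = Round(s_3, k_3) = 0x52D2CA

0x52D2CA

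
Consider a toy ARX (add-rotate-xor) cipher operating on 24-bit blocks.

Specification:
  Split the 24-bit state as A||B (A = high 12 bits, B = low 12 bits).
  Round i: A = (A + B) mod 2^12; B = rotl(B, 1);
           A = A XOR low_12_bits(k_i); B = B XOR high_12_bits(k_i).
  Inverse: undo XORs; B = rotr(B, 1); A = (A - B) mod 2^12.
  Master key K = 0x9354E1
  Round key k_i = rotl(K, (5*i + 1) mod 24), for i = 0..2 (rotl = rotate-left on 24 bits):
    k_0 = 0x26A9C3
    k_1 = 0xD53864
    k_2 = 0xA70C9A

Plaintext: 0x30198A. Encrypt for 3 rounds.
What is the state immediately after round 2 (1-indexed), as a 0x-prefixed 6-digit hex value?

s_0 = plaintext = 0x30198A
s_1 = Round(s_0, k_0) = 0x54817F
s_2 = Round(s_1, k_1) = 0xEA3FAD
s_3 = Round(s_2, k_2) = 0x2CA52B

0xEA3FAD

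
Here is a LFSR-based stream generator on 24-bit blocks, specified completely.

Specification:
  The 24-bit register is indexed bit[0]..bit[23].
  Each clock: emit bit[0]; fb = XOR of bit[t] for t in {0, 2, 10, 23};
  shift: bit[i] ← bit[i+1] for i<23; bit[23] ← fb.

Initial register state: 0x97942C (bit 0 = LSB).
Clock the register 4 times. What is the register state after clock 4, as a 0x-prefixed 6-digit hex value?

reg_0 = 0x97942C
clock 1: out=0, reg = 0xCBCA16
clock 2: out=0, reg = 0x65E50B
clock 3: out=1, reg = 0x32F285
clock 4: out=1, reg = 0x197942

0x197942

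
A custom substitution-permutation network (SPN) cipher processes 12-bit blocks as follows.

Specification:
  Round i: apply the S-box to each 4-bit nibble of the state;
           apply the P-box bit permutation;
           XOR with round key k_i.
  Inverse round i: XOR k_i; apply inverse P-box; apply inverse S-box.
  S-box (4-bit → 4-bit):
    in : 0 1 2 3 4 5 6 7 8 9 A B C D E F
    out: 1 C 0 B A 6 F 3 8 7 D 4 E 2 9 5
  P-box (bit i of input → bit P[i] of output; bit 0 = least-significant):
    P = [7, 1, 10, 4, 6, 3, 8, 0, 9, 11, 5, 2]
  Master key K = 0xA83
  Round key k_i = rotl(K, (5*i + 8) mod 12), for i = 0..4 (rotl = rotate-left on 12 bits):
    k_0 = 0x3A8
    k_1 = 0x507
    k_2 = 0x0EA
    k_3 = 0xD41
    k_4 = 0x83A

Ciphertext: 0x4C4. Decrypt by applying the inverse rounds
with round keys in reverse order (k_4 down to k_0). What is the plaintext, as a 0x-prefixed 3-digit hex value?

s_0 = ciphertext = 0x4C4
s_1 = InvRound(s_0, k_4) = 0xC76
s_2 = InvRound(s_1, k_3) = 0x114
s_3 = InvRound(s_2, k_2) = 0x193
s_4 = InvRound(s_3, k_1) = 0x82A
s_5 = InvRound(s_4, k_0) = 0x7B7

0x7B7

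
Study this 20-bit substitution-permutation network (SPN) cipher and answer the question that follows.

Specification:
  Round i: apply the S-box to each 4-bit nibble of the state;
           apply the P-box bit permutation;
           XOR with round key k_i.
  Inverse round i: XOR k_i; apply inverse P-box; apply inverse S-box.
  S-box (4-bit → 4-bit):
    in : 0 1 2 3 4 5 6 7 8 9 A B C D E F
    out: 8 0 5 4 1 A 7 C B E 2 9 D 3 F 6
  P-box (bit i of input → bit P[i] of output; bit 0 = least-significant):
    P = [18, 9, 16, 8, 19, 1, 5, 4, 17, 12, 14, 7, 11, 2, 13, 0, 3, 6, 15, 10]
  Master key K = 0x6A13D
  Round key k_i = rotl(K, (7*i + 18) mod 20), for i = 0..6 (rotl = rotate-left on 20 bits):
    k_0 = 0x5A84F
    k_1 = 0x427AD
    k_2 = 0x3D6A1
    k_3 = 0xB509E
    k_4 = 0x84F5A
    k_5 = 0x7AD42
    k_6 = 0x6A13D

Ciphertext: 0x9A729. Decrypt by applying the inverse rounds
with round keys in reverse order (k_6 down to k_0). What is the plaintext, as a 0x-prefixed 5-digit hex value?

0x32B4C

s_0 = ciphertext = 0x9A729
s_1 = InvRound(s_0, k_6) = 0x0A4B6
s_2 = InvRound(s_1, k_5) = 0xADB7C
s_3 = InvRound(s_2, k_4) = 0x7ADF1
s_4 = InvRound(s_3, k_3) = 0xEEF6B
s_5 = InvRound(s_4, k_2) = 0xD25DC
s_6 = InvRound(s_5, k_1) = 0xA01CF
s_7 = InvRound(s_6, k_0) = 0x32B4C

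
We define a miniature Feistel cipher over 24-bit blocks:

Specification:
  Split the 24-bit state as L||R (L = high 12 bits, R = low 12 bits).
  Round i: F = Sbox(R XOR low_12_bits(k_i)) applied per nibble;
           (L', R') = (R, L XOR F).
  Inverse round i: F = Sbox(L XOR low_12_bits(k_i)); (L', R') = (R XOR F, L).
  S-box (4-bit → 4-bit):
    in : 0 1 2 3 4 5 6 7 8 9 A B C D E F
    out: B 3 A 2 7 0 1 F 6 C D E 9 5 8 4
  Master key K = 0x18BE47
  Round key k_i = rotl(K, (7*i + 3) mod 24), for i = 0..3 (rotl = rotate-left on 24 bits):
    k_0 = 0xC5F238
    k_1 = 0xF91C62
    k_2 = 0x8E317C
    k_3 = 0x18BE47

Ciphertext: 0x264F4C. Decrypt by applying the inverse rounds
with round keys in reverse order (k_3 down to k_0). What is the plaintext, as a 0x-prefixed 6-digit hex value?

0x2DA577

s_0 = ciphertext = 0x264F4C
s_1 = InvRound(s_0, k_3) = 0x6EE264
s_2 = InvRound(s_1, k_2) = 0xDAE6EE
s_3 = InvRound(s_2, k_1) = 0x577DAE
s_4 = InvRound(s_3, k_0) = 0x2DA577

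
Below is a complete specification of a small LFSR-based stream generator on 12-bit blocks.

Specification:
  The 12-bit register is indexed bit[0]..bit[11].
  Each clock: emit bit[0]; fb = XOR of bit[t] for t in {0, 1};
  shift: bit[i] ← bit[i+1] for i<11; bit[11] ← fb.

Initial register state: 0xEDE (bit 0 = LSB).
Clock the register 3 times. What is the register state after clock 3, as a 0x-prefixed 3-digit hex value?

0x3DB

reg_0 = 0xEDE
clock 1: out=0, reg = 0xF6F
clock 2: out=1, reg = 0x7B7
clock 3: out=1, reg = 0x3DB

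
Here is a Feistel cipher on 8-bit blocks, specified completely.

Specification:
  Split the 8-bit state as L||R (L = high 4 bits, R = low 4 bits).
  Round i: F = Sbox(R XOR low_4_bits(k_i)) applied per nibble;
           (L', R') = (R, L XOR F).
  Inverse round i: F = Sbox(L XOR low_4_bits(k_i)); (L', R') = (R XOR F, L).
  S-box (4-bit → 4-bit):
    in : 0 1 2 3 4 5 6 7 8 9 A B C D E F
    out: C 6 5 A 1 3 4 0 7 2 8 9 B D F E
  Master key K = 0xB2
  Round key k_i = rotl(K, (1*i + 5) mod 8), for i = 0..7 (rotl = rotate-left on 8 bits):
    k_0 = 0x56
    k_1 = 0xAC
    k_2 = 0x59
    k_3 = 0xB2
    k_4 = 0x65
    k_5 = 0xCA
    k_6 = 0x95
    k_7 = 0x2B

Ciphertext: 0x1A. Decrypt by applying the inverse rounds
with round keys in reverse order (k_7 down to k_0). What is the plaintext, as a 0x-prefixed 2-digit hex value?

s_0 = ciphertext = 0x1A
s_1 = InvRound(s_0, k_7) = 0x21
s_2 = InvRound(s_1, k_6) = 0x12
s_3 = InvRound(s_2, k_5) = 0xB1
s_4 = InvRound(s_3, k_4) = 0xEB
s_5 = InvRound(s_4, k_3) = 0x0E
s_6 = InvRound(s_5, k_2) = 0xC0
s_7 = InvRound(s_6, k_1) = 0xCC
s_8 = InvRound(s_7, k_0) = 0x4C

0x4C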